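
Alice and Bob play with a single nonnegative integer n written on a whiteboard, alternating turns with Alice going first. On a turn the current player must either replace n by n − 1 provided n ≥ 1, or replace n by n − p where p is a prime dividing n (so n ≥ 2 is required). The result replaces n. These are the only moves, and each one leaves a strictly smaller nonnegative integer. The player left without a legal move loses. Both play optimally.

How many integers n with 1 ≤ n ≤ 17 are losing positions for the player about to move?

Use the standard recursion: the mover loses at a terminal position; elsewhere, the mover wins exactly when some move hands the opponent an L position.
n=0: no move → L
n=1: can move to 0, which is L ⇒ W
n=2: can move to 0, which is L ⇒ W
n=3: can move to 0, which is L ⇒ W
n=4: moves to 2(W), 3(W); every one is W ⇒ L
n=5: can move to 0, which is L ⇒ W
n=6: can move to 4, which is L ⇒ W
n=7: can move to 0, which is L ⇒ W
n=8: moves to 6(W), 7(W); every one is W ⇒ L
n=9: can move to 8, which is L ⇒ W
n=10: can move to 8, which is L ⇒ W
n=11: can move to 0, which is L ⇒ W
n=12: moves to 9(W), 10(W), 11(W); every one is W ⇒ L
n=13: can move to 0, which is L ⇒ W
n=14: can move to 12, which is L ⇒ W
n=15: can move to 12, which is L ⇒ W
n=16: moves to 14(W), 15(W); every one is W ⇒ L
n=17: can move to 0, which is L ⇒ W
L entries with 1 ≤ n ≤ 17 (n=0 is outside the asked range and is not counted): n = 4, 8, 12, 16; that makes 4.

4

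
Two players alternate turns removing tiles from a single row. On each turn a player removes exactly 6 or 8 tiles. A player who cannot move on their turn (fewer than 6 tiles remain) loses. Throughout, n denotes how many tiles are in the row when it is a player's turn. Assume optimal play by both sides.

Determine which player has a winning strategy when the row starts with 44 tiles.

The second player wins.

Label each position W (a win for the player to move) or L (a loss). A position with no legal move is L; any other position is W exactly when some move reaches an L, and L when every move reaches a W.
n=0: no move → L
n=1: no move → L
n=2: no move → L
n=3: no move → L
n=4: no move → L
n=5: no move → L
n=6: W (go to 0, an L position)
n=7: W (go to 1, an L position)
n=8: W (go to 2, an L position)
n=9: W (go to 3, an L position)
n=10: W (go to 4, an L position)
n=11: W (go to 5, an L position)
n=12: W (go to 4, an L position)
n=13: W (go to 5, an L position)
n=14: L (options 8(W), 6(W) are all W)
n=15: L (options 9(W), 7(W) are all W)
n=16: L (options 10(W), 8(W) are all W)
n=17: L (options 11(W), 9(W) are all W)
n=18: L (options 12(W), 10(W) are all W)
n=19: L (options 13(W), 11(W) are all W)
n=20: W (go to 14, an L position)
n=21: W (go to 15, an L position)
n=22: W (go to 16, an L position)
n=23: W (go to 17, an L position)
n=24: W (go to 18, an L position)
n=25: W (go to 19, an L position)
n=26: W (go to 18, an L position)
n=27: W (go to 19, an L position)
n=28: L (options 22(W), 20(W) are all W)
n=29: L (options 23(W), 21(W) are all W)
n=30: L (options 24(W), 22(W) are all W)
n=31: L (options 25(W), 23(W) are all W)
n=32: L (options 26(W), 24(W) are all W)
n=33: L (options 27(W), 25(W) are all W)
n=34: W (go to 28, an L position)
n=35: W (go to 29, an L position)
n=36: W (go to 30, an L position)
n=37: W (go to 31, an L position)
n=38: W (go to 32, an L position)
n=39: W (go to 33, an L position)
n=40: W (go to 32, an L position)
n=41: W (go to 33, an L position)
n=42: L (options 36(W), 34(W) are all W)
n=43: L (options 37(W), 35(W) are all W)
n=44: L (options 38(W), 36(W) are all W)
The starting position 44 is L: whatever the player to move does, the opponent receives a W position.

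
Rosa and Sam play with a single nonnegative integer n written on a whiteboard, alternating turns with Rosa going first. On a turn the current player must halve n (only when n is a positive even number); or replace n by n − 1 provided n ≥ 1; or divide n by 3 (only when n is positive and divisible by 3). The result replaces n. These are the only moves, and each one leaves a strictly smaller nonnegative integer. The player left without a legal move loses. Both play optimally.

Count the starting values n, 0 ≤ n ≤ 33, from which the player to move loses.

Classify positions by backward induction: terminal positions (no move available) are L. From any other position, the mover wins iff some move reaches an L.
n=0: no move → L
n=1: W (go to 0, an L position)
n=2: L (sole option 1(W) is W)
n=3: W (go to 2, an L position)
n=4: W (go to 2, an L position)
n=5: L (sole option 4(W) is W)
n=6: W (go to 2, an L position)
n=7: L (sole option 6(W) is W)
n=8: W (go to 7, an L position)
n=9: L (options 3(W), 8(W) are all W)
n=10: W (go to 5, an L position)
n=11: L (sole option 10(W) is W)
n=12: W (go to 11, an L position)
n=13: L (sole option 12(W) is W)
n=14: W (go to 7, an L position)
n=15: W (go to 5, an L position)
n=16: L (options 8(W), 15(W) are all W)
n=17: W (go to 16, an L position)
n=18: W (go to 9, an L position)
n=19: L (sole option 18(W) is W)
n=20: W (go to 19, an L position)
n=21: W (go to 7, an L position)
n=22: W (go to 11, an L position)
n=23: L (sole option 22(W) is W)
n=24: W (go to 23, an L position)
n=25: L (sole option 24(W) is W)
n=26: W (go to 13, an L position)
n=27: W (go to 9, an L position)
n=28: L (options 14(W), 27(W) are all W)
n=29: W (go to 28, an L position)
n=30: L (options 10(W), 15(W), 29(W) are all W)
n=31: W (go to 30, an L position)
n=32: W (go to 16, an L position)
n=33: W (go to 11, an L position)
L entries with 0 ≤ n ≤ 33: n = 0, 2, 5, 7, 9, 11, 13, 16, 19, 23, 25, 28, 30; that makes 13.

13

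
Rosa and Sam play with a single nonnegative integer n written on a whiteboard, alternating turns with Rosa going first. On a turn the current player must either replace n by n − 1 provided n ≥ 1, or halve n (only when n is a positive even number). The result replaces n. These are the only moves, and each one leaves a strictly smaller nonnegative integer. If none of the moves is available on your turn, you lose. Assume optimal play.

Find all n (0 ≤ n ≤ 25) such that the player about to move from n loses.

Classify positions by backward induction: terminal positions (no move available) are L. From any other position, the mover wins iff some move reaches an L.
n=0: no move → L
n=1: reaches L-position 0 → W
n=2: only reaches 1(W), which is W → L
n=3: reaches L-position 2 → W
n=4: reaches L-position 2 → W
n=5: only reaches 4(W), which is W → L
n=6: reaches L-position 5 → W
n=7: only reaches 6(W), which is W → L
n=8: reaches L-position 7 → W
n=9: only reaches 8(W), which is W → L
n=10: reaches L-position 5 → W
n=11: only reaches 10(W), which is W → L
n=12: reaches L-position 11 → W
n=13: only reaches 12(W), which is W → L
n=14: reaches L-position 7 → W
n=15: only reaches 14(W), which is W → L
n=16: reaches L-position 15 → W
n=17: only reaches 16(W), which is W → L
n=18: reaches L-position 9 → W
n=19: only reaches 18(W), which is W → L
n=20: reaches L-position 19 → W
n=21: only reaches 20(W), which is W → L
n=22: reaches L-position 11 → W
n=23: only reaches 22(W), which is W → L
n=24: reaches L-position 23 → W
n=25: only reaches 24(W), which is W → L
The losing starting values of n are exactly the entries labelled L in this table (13 of them).

0, 2, 5, 7, 9, 11, 13, 15, 17, 19, 21, 23, 25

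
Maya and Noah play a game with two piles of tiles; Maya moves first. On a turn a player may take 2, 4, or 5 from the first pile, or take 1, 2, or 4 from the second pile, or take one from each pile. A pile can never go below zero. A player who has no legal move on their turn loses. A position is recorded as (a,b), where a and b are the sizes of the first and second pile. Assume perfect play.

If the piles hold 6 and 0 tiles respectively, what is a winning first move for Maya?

Classify positions by backward induction: terminal positions (no move available) are L. From any other position, the mover wins iff some move reaches an L.
No move ever increases a pile, so every position that can arise here has a ≤ 6 and b ≤ 0; it is enough to label the cells with 0 ≤ a ≤ 6 and 0 ≤ b ≤ 0.
Every move lowers a or b (never raises either), so fill the grid row by row in increasing a, and left to right within a row: each cell's successors are then already labelled.
      b=0
a=0:    L
a=1:    L
a=2:    W
a=3:    W
a=4:    W
a=5:    W
a=6:    W
Cells with no legal move (terminal, hence L): (0,0), (1,0).
Every other cell has at least one move into one of the L cells above, so it is W.
From (6,0), the L positions reachable in one move are: (1,0).

Move to (1,0).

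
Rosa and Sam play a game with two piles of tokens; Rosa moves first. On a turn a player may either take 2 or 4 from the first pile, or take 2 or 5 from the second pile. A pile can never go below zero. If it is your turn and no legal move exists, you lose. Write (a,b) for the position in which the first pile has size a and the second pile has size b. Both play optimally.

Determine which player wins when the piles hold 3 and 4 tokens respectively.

Rosa wins.

Label each position W (a win for the player to move) or L (a loss). A position with no legal move is L; any other position is W exactly when some move reaches an L, and L when every move reaches a W.
No move ever increases a pile, so every position that can arise here has a ≤ 3 and b ≤ 4; it is enough to label the cells with 0 ≤ a ≤ 3 and 0 ≤ b ≤ 4.
Every move lowers a or b (never raises either), so fill the grid row by row in increasing a, and left to right within a row: each cell's successors are then already labelled.
      b=0  b=1  b=2  b=3  b=4
a=0:    L    L    W    W    L
a=1:    L    L    W    W    L
a=2:    W    W    L    L    W
a=3:    W    W    L    L    W
Cells with no legal move (terminal, hence L): (0,0), (0,1), (1,0), (1,1).
The remaining L cells, each justified by listing all of its moves:
(0,4): the only move is to (0,2)(W), a W ⇒ L
(1,4): the only move is to (1,2)(W), a W ⇒ L
(2,2): moves to (0,2)(W), (2,0)(W); every one is W ⇒ L
(2,3): moves to (0,3)(W), (2,1)(W); every one is W ⇒ L
(3,2): moves to (1,2)(W), (3,0)(W); every one is W ⇒ L
(3,3): moves to (1,3)(W), (3,1)(W); every one is W ⇒ L
Every other cell has at least one move into one of the L cells above, so it is W.
The starting position (3,4) is W: Rosa should move to (1,4), handing over an L position.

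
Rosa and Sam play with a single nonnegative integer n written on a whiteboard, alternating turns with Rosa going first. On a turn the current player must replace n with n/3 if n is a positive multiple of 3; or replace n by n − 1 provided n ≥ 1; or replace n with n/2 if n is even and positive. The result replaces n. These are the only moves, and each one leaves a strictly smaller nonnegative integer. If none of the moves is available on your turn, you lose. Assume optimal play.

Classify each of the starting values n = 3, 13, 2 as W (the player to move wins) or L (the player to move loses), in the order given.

3: W, 13: L, 2: L

Build the W/L table. Terminal = L. A non-terminal position is W if it has a move to some L; otherwise it is L.
n=0: no move → L
n=1: W (go to 0, an L position)
n=2: L (sole option 1(W) is W)
n=3: W (go to 2, an L position)
n=4: W (go to 2, an L position)
n=5: L (sole option 4(W) is W)
n=6: W (go to 2, an L position)
n=7: L (sole option 6(W) is W)
n=8: W (go to 7, an L position)
n=9: L (options 3(W), 8(W) are all W)
n=10: W (go to 5, an L position)
n=11: L (sole option 10(W) is W)
n=12: W (go to 11, an L position)
n=13: L (sole option 12(W) is W)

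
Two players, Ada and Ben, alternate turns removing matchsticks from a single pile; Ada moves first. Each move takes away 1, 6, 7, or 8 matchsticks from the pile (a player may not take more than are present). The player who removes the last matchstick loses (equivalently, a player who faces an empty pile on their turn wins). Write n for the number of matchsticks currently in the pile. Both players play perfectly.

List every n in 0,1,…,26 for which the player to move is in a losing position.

1, 3, 5, 14, 16, 18

Label each position W (a win for the player to move) or L (a loss). A position with no legal move is W; any other position is W exactly when some move reaches an L, and L when every move reaches a W.
n=0: no move; the opponent has just taken the last matchstick and therefore loses → W
n=1: L (sole option 0(W) is W)
n=2: W (go to 1, an L position)
n=3: L (sole option 2(W) is W)
n=4: W (go to 3, an L position)
n=5: L (sole option 4(W) is W)
n=6: W (go to 5, an L position)
n=7: W (go to 1, an L position)
n=8: W (go to 1, an L position)
n=9: W (go to 3, an L position)
n=10: W (go to 3, an L position)
n=11: W (go to 5, an L position)
n=12: W (go to 5, an L position)
n=13: W (go to 5, an L position)
n=14: L (options 13(W), 8(W), 7(W), 6(W) are all W)
n=15: W (go to 14, an L position)
n=16: L (options 15(W), 10(W), 9(W), 8(W) are all W)
n=17: W (go to 16, an L position)
n=18: L (options 17(W), 12(W), 11(W), 10(W) are all W)
n=19: W (go to 18, an L position)
n=20: W (go to 14, an L position)
n=21: W (go to 14, an L position)
n=22: W (go to 16, an L position)
n=23: W (go to 16, an L position)
n=24: W (go to 18, an L position)
n=25: W (go to 18, an L position)
n=26: W (go to 18, an L position)
The losing starting values of n are exactly the entries labelled L in this table (6 of them).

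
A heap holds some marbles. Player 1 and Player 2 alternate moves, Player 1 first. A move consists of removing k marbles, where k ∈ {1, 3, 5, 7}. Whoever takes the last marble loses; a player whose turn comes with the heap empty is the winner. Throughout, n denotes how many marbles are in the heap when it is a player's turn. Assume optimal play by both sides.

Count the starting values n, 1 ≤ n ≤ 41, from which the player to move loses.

21

Positions with no move are W. A position that does have a move is losing for the player to move precisely when every available move leads to a winning position for the opponent. Fill in the labels:
n=0: no move; the opponent has just taken the last marble and therefore loses → W
n=1: only reaches 0(W), which is W → L
n=2: reaches L-position 1 → W
n=3: only reaches 2(W), 0(W), all W → L
n=4: reaches L-position 3 → W
n=5: only reaches 4(W), 2(W), 0(W), all W → L
n=6: reaches L-position 5 → W
n=7: only reaches 6(W), 4(W), 2(W), 0(W), all W → L
n=8: reaches L-position 7 → W
n=9: only reaches 8(W), 6(W), 4(W), 2(W), all W → L
n=10: reaches L-position 9 → W
n=11: only reaches 10(W), 8(W), 6(W), 4(W), all W → L
n=12: reaches L-position 11 → W
n=13: only reaches 12(W), 10(W), 8(W), 6(W), all W → L
n=14: reaches L-position 13 → W
n=15: only reaches 14(W), 12(W), 10(W), 8(W), all W → L
n=16: reaches L-position 15 → W
n=17: only reaches 16(W), 14(W), 12(W), 10(W), all W → L
n=18: reaches L-position 17 → W
n=19: only reaches 18(W), 16(W), 14(W), 12(W), all W → L
n=20: reaches L-position 19 → W
n=21: only reaches 20(W), 18(W), 16(W), 14(W), all W → L
n=22: reaches L-position 21 → W
n=23: only reaches 22(W), 20(W), 18(W), 16(W), all W → L
n=24: reaches L-position 23 → W
n=25: only reaches 24(W), 22(W), 20(W), 18(W), all W → L
n=26: reaches L-position 25 → W
n=27: only reaches 26(W), 24(W), 22(W), 20(W), all W → L
n=28: reaches L-position 27 → W
n=29: only reaches 28(W), 26(W), 24(W), 22(W), all W → L
n=30: reaches L-position 29 → W
n=31: only reaches 30(W), 28(W), 26(W), 24(W), all W → L
n=32: reaches L-position 31 → W
n=33: only reaches 32(W), 30(W), 28(W), 26(W), all W → L
n=34: reaches L-position 33 → W
n=35: only reaches 34(W), 32(W), 30(W), 28(W), all W → L
n=36: reaches L-position 35 → W
n=37: only reaches 36(W), 34(W), 32(W), 30(W), all W → L
n=38: reaches L-position 37 → W
n=39: only reaches 38(W), 36(W), 34(W), 32(W), all W → L
n=40: reaches L-position 39 → W
n=41: only reaches 40(W), 38(W), 36(W), 34(W), all W → L
L entries with 1 ≤ n ≤ 41 (the range starts at n=1): n = 1, 3, 5, 7, 9, 11, 13, 15, 17, 19, 21, 23, 25, 27, 29, 31, 33, 35, 37, 39, 41; that makes 21.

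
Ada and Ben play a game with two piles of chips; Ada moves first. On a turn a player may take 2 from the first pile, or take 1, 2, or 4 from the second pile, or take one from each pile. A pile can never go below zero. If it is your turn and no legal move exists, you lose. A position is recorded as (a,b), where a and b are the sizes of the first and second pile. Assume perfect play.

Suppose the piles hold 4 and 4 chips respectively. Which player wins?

Positions with no move are L. A position that does have a move is losing for the player to move precisely when every available move leads to a winning position for the opponent. Fill in the labels:
No move ever increases a pile, so every position that can arise here has a ≤ 4 and b ≤ 4; it is enough to label the cells with 0 ≤ a ≤ 4 and 0 ≤ b ≤ 4.
Every move lowers a or b (never raises either), so fill the grid row by row in increasing a, and left to right within a row: each cell's successors are then already labelled.
      b=0  b=1  b=2  b=3  b=4
a=0:    L    W    W    L    W
a=1:    L    W    W    L    W
a=2:    W    W    L    W    W
a=3:    W    L    W    W    L
a=4:    L    W    W    L    W
Cells with no legal move (terminal, hence L): (0,0), (1,0).
The remaining L cells, each justified by listing all of its moves:
(0,3): moves to (0,2)(W), (0,1)(W); every one is W ⇒ L
(1,3): moves to (1,2)(W), (1,1)(W), (0,2)(W); every one is W ⇒ L
(2,2): moves to (0,2)(W), (2,1)(W), (2,0)(W), (1,1)(W); every one is W ⇒ L
(3,1): moves to (1,1)(W), (3,0)(W), (2,0)(W); every one is W ⇒ L
(3,4): moves to (1,4)(W), (3,3)(W), (3,2)(W), (3,0)(W), (2,3)(W); every one is W ⇒ L
(4,0): the only move is to (2,0)(W), a W ⇒ L
(4,3): moves to (2,3)(W), (4,2)(W), (4,1)(W), (3,2)(W); every one is W ⇒ L
Every other cell has at least one move into one of the L cells above, so it is W.
The starting position (4,4) is W: Ada should move to (4,3), handing over an L position.

Ada wins.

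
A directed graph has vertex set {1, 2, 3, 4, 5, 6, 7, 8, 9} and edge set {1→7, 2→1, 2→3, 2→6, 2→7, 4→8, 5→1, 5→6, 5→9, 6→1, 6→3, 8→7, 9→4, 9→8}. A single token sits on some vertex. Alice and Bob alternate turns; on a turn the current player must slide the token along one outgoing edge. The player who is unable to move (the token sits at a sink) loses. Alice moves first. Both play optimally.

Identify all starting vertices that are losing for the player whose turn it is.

3, 4, 5, 7

Label each position W (a win for the player to move) or L (a loss). A position with no legal move is L; any other position is W exactly when some move reaches an L, and L when every move reaches a W.
Every edge goes from a vertex to one that appears earlier in the order 3, 7, 1, 8, 4, 6, 9, 2, 5, so processing vertices in that order labels each vertex after all of its successors.
3: no outgoing edge → L
7: no outgoing edge → L
1: →7(L), so W
8: →7(L), so W
4: →8(W) only, which is W, so L
6: →3(L), so W
9: →4(L), so W
2: →7(L), so W
5: →9(W), 6(W), 1(W) — all W, so L
The losing starting vertices are exactly the entries labelled L in this table (4 of them).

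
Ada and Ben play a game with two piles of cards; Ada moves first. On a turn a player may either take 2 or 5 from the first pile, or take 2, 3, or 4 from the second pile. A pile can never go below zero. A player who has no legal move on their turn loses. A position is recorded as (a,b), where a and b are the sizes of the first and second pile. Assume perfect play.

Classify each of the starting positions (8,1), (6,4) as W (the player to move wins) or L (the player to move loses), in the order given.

(8,1): L, (6,4): W

Build the W/L table. Terminal = L. A non-terminal position is W if it has a move to some L; otherwise it is L.
No move ever increases a pile, so every position that can arise here has a ≤ 8 and b ≤ 4; it is enough to label the cells with 0 ≤ a ≤ 8 and 0 ≤ b ≤ 4.
Every move lowers a or b (never raises either), so fill the grid row by row in increasing a, and left to right within a row: each cell's successors are then already labelled.
      b=0  b=1  b=2  b=3  b=4
a=0:    L    L    W    W    W
a=1:    L    L    W    W    W
a=2:    W    W    L    L    W
a=3:    W    W    L    L    W
a=4:    L    L    W    W    W
a=5:    W    W    W    W    L
a=6:    W    W    L    L    W
a=7:    L    L    W    W    W
a=8:    L    L    W    W    W
Cells with no legal move (terminal, hence L): (0,0), (0,1), (1,0), (1,1).
The remaining L cells, each justified by listing all of its moves:
(2,2): L (options (0,2)(W), (2,0)(W) are all W)
(2,3): L (options (0,3)(W), (2,1)(W), (2,0)(W) are all W)
(3,2): L (options (1,2)(W), (3,0)(W) are all W)
(3,3): L (options (1,3)(W), (3,1)(W), (3,0)(W) are all W)
(4,0): L (sole option (2,0)(W) is W)
(4,1): L (sole option (2,1)(W) is W)
(5,4): L (options (3,4)(W), (0,4)(W), (5,2)(W), (5,1)(W), (5,0)(W) are all W)
(6,2): L (options (4,2)(W), (1,2)(W), (6,0)(W) are all W)
(6,3): L (options (4,3)(W), (1,3)(W), (6,1)(W), (6,0)(W) are all W)
(7,0): L (options (5,0)(W), (2,0)(W) are all W)
(7,1): L (options (5,1)(W), (2,1)(W) are all W)
(8,0): L (options (6,0)(W), (3,0)(W) are all W)
(8,1): L (options (6,1)(W), (3,1)(W) are all W)
Every other cell has at least one move into one of the L cells above, so it is W.
(8,1): one of the L cells justified above, so L
(6,4): the move to (6,2) reaches an L cell, so W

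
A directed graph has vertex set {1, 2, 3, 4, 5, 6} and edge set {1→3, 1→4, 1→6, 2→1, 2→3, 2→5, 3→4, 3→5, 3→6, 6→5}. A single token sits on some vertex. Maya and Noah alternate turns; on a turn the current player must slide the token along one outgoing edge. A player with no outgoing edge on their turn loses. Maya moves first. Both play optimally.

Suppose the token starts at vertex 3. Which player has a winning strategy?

Maya wins.

Work bottom-up. With no move the player to move loses. Otherwise the position is W if at least one move leads to an L position for the opponent, and L if every move leads to a W.
Every edge goes from a vertex to one that appears earlier in the order 5, 4, 6, 3, 1, 2, so processing vertices in that order labels each vertex after all of its successors.
5: no outgoing edge → L
4: no outgoing edge → L
6: W (go to 5, an L position)
3: W (go to 4, an L position)
1: W (go to 4, an L position)
2: W (go to 5, an L position)
The starting position 3 is W: Maya should move to 4, handing over an L position.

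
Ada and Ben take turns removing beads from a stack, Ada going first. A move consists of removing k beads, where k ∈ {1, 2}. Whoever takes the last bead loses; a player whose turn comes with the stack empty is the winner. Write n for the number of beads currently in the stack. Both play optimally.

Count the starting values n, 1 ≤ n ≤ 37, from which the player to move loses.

Build the W/L table. Terminal = W. A non-terminal position is W if it has a move to some L; otherwise it is L.
n=0: no move; the opponent has just taken the last bead and therefore loses → W
n=1: the only move is to 0(W), a W ⇒ L
n=2: can move to 1, which is L ⇒ W
n=3: can move to 1, which is L ⇒ W
n=4: moves to 3(W), 2(W); every one is W ⇒ L
n=5: can move to 4, which is L ⇒ W
n=6: can move to 4, which is L ⇒ W
n=7: moves to 6(W), 5(W); every one is W ⇒ L
n=8: can move to 7, which is L ⇒ W
n=9: can move to 7, which is L ⇒ W
n=10: moves to 9(W), 8(W); every one is W ⇒ L
n=11: can move to 10, which is L ⇒ W
n=12: can move to 10, which is L ⇒ W
n=13: moves to 12(W), 11(W); every one is W ⇒ L
n=14: can move to 13, which is L ⇒ W
n=15: can move to 13, which is L ⇒ W
n=16: moves to 15(W), 14(W); every one is W ⇒ L
n=17: can move to 16, which is L ⇒ W
n=18: can move to 16, which is L ⇒ W
n=19: moves to 18(W), 17(W); every one is W ⇒ L
n=20: can move to 19, which is L ⇒ W
n=21: can move to 19, which is L ⇒ W
n=22: moves to 21(W), 20(W); every one is W ⇒ L
n=23: can move to 22, which is L ⇒ W
n=24: can move to 22, which is L ⇒ W
n=25: moves to 24(W), 23(W); every one is W ⇒ L
n=26: can move to 25, which is L ⇒ W
n=27: can move to 25, which is L ⇒ W
n=28: moves to 27(W), 26(W); every one is W ⇒ L
n=29: can move to 28, which is L ⇒ W
n=30: can move to 28, which is L ⇒ W
n=31: moves to 30(W), 29(W); every one is W ⇒ L
n=32: can move to 31, which is L ⇒ W
n=33: can move to 31, which is L ⇒ W
n=34: moves to 33(W), 32(W); every one is W ⇒ L
n=35: can move to 34, which is L ⇒ W
n=36: can move to 34, which is L ⇒ W
n=37: moves to 36(W), 35(W); every one is W ⇒ L
L entries with 1 ≤ n ≤ 37 (the range starts at n=1): n = 1, 4, 7, 10, 13, 16, 19, 22, 25, 28, 31, 34, 37; that makes 13.

13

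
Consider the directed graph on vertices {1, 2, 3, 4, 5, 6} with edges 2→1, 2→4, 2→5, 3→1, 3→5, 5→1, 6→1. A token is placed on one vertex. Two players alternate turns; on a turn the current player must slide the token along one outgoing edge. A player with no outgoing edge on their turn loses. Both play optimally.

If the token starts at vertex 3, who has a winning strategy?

The first player wins.

Use the standard recursion: the mover loses at a terminal position; elsewhere, the mover wins exactly when some move hands the opponent an L position.
Every edge goes from a vertex to one that appears earlier in the order 4, 1, 5, 3, 2, 6, so processing vertices in that order labels each vertex after all of its successors.
4: no outgoing edge → L
1: no outgoing edge → L
5: →1(L), so W
3: →1(L), so W
2: →1(L), so W
6: →1(L), so W
The starting position 3 is W: the player to move should move to 1, handing over an L position.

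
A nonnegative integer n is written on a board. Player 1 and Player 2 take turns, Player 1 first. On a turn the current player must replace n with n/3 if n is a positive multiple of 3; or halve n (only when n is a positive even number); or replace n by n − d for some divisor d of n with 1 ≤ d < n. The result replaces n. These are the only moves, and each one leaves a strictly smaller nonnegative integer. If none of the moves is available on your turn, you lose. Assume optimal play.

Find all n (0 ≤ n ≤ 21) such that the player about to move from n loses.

Work bottom-up. With no move the player to move loses. Otherwise the position is W if at least one move leads to an L position for the opponent, and L if every move leads to a W.
n=0: no move → L
n=1: no move → L
n=2: can move to 1, which is L ⇒ W
n=3: can move to 1, which is L ⇒ W
n=4: moves to 2(W), 3(W); every one is W ⇒ L
n=5: can move to 4, which is L ⇒ W
n=6: can move to 4, which is L ⇒ W
n=7: the only move is to 6(W), a W ⇒ L
n=8: can move to 4, which is L ⇒ W
n=9: moves to 3(W), 6(W), 8(W); every one is W ⇒ L
n=10: can move to 9, which is L ⇒ W
n=11: the only move is to 10(W), a W ⇒ L
n=12: can move to 4, which is L ⇒ W
n=13: the only move is to 12(W), a W ⇒ L
n=14: can move to 7, which is L ⇒ W
n=15: moves to 5(W), 10(W), 12(W), 14(W); every one is W ⇒ L
n=16: can move to 15, which is L ⇒ W
n=17: the only move is to 16(W), a W ⇒ L
n=18: can move to 9, which is L ⇒ W
n=19: the only move is to 18(W), a W ⇒ L
n=20: can move to 15, which is L ⇒ W
n=21: can move to 7, which is L ⇒ W
The losing starting values of n are exactly the entries labelled L in this table (10 of them).

0, 1, 4, 7, 9, 11, 13, 15, 17, 19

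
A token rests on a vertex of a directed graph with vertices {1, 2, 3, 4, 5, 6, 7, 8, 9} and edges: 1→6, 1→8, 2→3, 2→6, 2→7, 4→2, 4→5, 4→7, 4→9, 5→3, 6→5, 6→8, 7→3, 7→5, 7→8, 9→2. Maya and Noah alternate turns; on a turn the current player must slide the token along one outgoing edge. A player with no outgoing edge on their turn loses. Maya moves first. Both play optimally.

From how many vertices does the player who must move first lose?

3

Classify positions by backward induction: terminal positions (no move available) are L. From any other position, the mover wins iff some move reaches an L.
Every edge goes from a vertex to one that appears earlier in the order 8, 3, 5, 7, 6, 2, 1, 9, 4, so processing vertices in that order labels each vertex after all of its successors.
8: no outgoing edge → L
3: no outgoing edge → L
5: W (go to 3, an L position)
7: W (go to 3, an L position)
6: W (go to 8, an L position)
2: W (go to 3, an L position)
1: W (go to 8, an L position)
9: L (sole option 2(W) is W)
4: W (go to 9, an L position)
The L vertices are 3, 8, 9; that is 3 in all.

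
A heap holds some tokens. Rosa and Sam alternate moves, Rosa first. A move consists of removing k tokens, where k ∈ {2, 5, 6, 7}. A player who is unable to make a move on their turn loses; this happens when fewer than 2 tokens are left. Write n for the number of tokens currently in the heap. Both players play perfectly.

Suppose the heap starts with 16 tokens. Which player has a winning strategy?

Compute win/loss labels from the base case upward. A position with no move is L. Any other position is W if it can reach an L in one move, else L.
n=0: no move → L
n=1: no move → L
n=2: →0(L), so W
n=3: →1(L), so W
n=4: →2(W) only, which is W, so L
n=5: →0(L), so W
n=6: →4(L), so W
n=7: →1(L), so W
n=8: →1(L), so W
n=9: →4(L), so W
n=10: →4(L), so W
n=11: →4(L), so W
n=12: →10(W), 7(W), 6(W), 5(W) — all W, so L
n=13: →11(W), 8(W), 7(W), 6(W) — all W, so L
n=14: →12(L), so W
n=15: →13(L), so W
n=16: →14(W), 11(W), 10(W), 9(W) — all W, so L
The starting position 16 is L: whatever Rosa does, the opponent receives a W position.

Sam wins.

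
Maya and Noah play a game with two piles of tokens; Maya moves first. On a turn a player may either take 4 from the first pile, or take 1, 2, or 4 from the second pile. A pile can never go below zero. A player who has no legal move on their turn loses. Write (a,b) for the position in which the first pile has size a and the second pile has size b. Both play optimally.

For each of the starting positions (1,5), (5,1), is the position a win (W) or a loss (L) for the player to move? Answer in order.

Positions with no move are L. A position that does have a move is losing for the player to move precisely when every available move leads to a winning position for the opponent. Fill in the labels:
No move ever increases a pile, so every position that can arise here has a ≤ 5 and b ≤ 5; it is enough to label the cells with 0 ≤ a ≤ 5 and 0 ≤ b ≤ 5.
Every move lowers a or b (never raises either), so fill the grid row by row in increasing a, and left to right within a row: each cell's successors are then already labelled.
      b=0  b=1  b=2  b=3  b=4  b=5
a=0:    L    W    W    L    W    W
a=1:    L    W    W    L    W    W
a=2:    L    W    W    L    W    W
a=3:    L    W    W    L    W    W
a=4:    W    L    W    W    L    W
a=5:    W    L    W    W    L    W
Cells with no legal move (terminal, hence L): (0,0), (1,0), (2,0), (3,0).
The remaining L cells, each justified by listing all of its moves:
(0,3): only reaches (0,2)(W), (0,1)(W), all W → L
(1,3): only reaches (1,2)(W), (1,1)(W), all W → L
(2,3): only reaches (2,2)(W), (2,1)(W), all W → L
(3,3): only reaches (3,2)(W), (3,1)(W), all W → L
(4,1): only reaches (0,1)(W), (4,0)(W), all W → L
(4,4): only reaches (0,4)(W), (4,3)(W), (4,2)(W), (4,0)(W), all W → L
(5,1): only reaches (1,1)(W), (5,0)(W), all W → L
(5,4): only reaches (1,4)(W), (5,3)(W), (5,2)(W), (5,0)(W), all W → L
Every other cell has at least one move into one of the L cells above, so it is W.
(1,5): the move to (1,3) reaches an L cell, so W
(5,1): one of the L cells justified above, so L

(1,5): W, (5,1): L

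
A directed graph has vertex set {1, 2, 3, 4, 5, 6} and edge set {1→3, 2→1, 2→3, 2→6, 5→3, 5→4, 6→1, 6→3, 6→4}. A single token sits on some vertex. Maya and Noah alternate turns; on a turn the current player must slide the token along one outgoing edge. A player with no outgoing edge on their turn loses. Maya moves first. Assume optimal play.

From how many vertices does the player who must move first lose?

Build the W/L table. Terminal = L. A non-terminal position is W if it has a move to some L; otherwise it is L.
Every edge goes from a vertex to one that appears earlier in the order 3, 4, 1, 5, 6, 2, so processing vertices in that order labels each vertex after all of its successors.
3: no outgoing edge → L
4: no outgoing edge → L
1: reaches L-position 3 → W
5: reaches L-position 4 → W
6: reaches L-position 4 → W
2: reaches L-position 3 → W
The L vertices are 3, 4; that is 2 in all.

2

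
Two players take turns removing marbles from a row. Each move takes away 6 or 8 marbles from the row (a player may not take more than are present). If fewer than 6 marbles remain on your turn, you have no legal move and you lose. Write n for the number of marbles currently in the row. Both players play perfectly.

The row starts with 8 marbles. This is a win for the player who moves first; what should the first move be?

Remove 6, leaving 2.

Compute win/loss labels from the base case upward. A position with no move is L. Any other position is W if it can reach an L in one move, else L.
n=0: no move → L
n=1: no move → L
n=2: no move → L
n=3: no move → L
n=4: no move → L
n=5: no move → L
n=6: reaches L-position 0 → W
n=7: reaches L-position 1 → W
n=8: reaches L-position 2 → W
From 8, the L positions reachable in one move are: 2, 0. Any move reaching one of these is winning.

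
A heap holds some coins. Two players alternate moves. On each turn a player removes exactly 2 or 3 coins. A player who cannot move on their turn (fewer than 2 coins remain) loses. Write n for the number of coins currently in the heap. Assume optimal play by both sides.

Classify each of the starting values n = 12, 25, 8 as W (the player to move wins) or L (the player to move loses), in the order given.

12: W, 25: L, 8: W

Compute win/loss labels from the base case upward. A position with no move is L. Any other position is W if it can reach an L in one move, else L.
n=0: no move → L
n=1: no move → L
n=2: can move to 0, which is L ⇒ W
n=3: can move to 1, which is L ⇒ W
n=4: can move to 1, which is L ⇒ W
n=5: moves to 3(W), 2(W); every one is W ⇒ L
n=6: moves to 4(W), 3(W); every one is W ⇒ L
n=7: can move to 5, which is L ⇒ W
n=8: can move to 6, which is L ⇒ W
n=9: can move to 6, which is L ⇒ W
n=10: moves to 8(W), 7(W); every one is W ⇒ L
n=11: moves to 9(W), 8(W); every one is W ⇒ L
n=12: can move to 10, which is L ⇒ W
n=13: can move to 11, which is L ⇒ W
n=14: can move to 11, which is L ⇒ W
n=15: moves to 13(W), 12(W); every one is W ⇒ L
n=16: moves to 14(W), 13(W); every one is W ⇒ L
n=17: can move to 15, which is L ⇒ W
n=18: can move to 16, which is L ⇒ W
n=19: can move to 16, which is L ⇒ W
n=20: moves to 18(W), 17(W); every one is W ⇒ L
n=21: moves to 19(W), 18(W); every one is W ⇒ L
n=22: can move to 20, which is L ⇒ W
n=23: can move to 21, which is L ⇒ W
n=24: can move to 21, which is L ⇒ W
n=25: moves to 23(W), 22(W); every one is W ⇒ L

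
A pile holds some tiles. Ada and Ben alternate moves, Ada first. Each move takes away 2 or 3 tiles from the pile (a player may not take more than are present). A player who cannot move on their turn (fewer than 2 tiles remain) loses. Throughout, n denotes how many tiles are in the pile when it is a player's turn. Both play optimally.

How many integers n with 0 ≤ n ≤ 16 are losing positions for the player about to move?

8

Classify positions by backward induction: terminal positions (no move available) are L. From any other position, the mover wins iff some move reaches an L.
n=0: no move → L
n=1: no move → L
n=2: reaches L-position 0 → W
n=3: reaches L-position 1 → W
n=4: reaches L-position 1 → W
n=5: only reaches 3(W), 2(W), all W → L
n=6: only reaches 4(W), 3(W), all W → L
n=7: reaches L-position 5 → W
n=8: reaches L-position 6 → W
n=9: reaches L-position 6 → W
n=10: only reaches 8(W), 7(W), all W → L
n=11: only reaches 9(W), 8(W), all W → L
n=12: reaches L-position 10 → W
n=13: reaches L-position 11 → W
n=14: reaches L-position 11 → W
n=15: only reaches 13(W), 12(W), all W → L
n=16: only reaches 14(W), 13(W), all W → L
L entries with 0 ≤ n ≤ 16: n = 0, 1, 5, 6, 10, 11, 15, 16; that makes 8.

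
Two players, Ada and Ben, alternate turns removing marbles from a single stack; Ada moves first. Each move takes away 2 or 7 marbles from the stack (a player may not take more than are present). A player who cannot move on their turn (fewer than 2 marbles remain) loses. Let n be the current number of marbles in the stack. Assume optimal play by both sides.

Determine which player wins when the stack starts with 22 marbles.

Ben wins.

Compute win/loss labels from the base case upward. A position with no move is L. Any other position is W if it can reach an L in one move, else L.
n=0: no move → L
n=1: no move → L
n=2: can move to 0, which is L ⇒ W
n=3: can move to 1, which is L ⇒ W
n=4: the only move is to 2(W), a W ⇒ L
n=5: the only move is to 3(W), a W ⇒ L
n=6: can move to 4, which is L ⇒ W
n=7: can move to 5, which is L ⇒ W
n=8: can move to 1, which is L ⇒ W
n=9: moves to 7(W), 2(W); every one is W ⇒ L
n=10: moves to 8(W), 3(W); every one is W ⇒ L
n=11: can move to 9, which is L ⇒ W
n=12: can move to 10, which is L ⇒ W
n=13: moves to 11(W), 6(W); every one is W ⇒ L
n=14: moves to 12(W), 7(W); every one is W ⇒ L
n=15: can move to 13, which is L ⇒ W
n=16: can move to 14, which is L ⇒ W
n=17: can move to 10, which is L ⇒ W
n=18: moves to 16(W), 11(W); every one is W ⇒ L
n=19: moves to 17(W), 12(W); every one is W ⇒ L
n=20: can move to 18, which is L ⇒ W
n=21: can move to 19, which is L ⇒ W
n=22: moves to 20(W), 15(W); every one is W ⇒ L
The starting position 22 is L: whatever Ada does, the opponent receives a W position.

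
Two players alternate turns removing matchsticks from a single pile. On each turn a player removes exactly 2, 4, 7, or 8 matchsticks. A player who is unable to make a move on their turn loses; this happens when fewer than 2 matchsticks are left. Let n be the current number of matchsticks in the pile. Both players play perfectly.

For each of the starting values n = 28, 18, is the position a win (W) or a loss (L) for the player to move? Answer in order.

Positions with no move are L. A position that does have a move is losing for the player to move precisely when every available move leads to a winning position for the opponent. Fill in the labels:
n=0: no move → L
n=1: no move → L
n=2: W (go to 0, an L position)
n=3: W (go to 1, an L position)
n=4: W (go to 0, an L position)
n=5: W (go to 1, an L position)
n=6: L (options 4(W), 2(W) are all W)
n=7: W (go to 0, an L position)
n=8: W (go to 6, an L position)
n=9: W (go to 1, an L position)
n=10: W (go to 6, an L position)
n=11: L (options 9(W), 7(W), 4(W), 3(W) are all W)
n=12: L (options 10(W), 8(W), 5(W), 4(W) are all W)
n=13: W (go to 11, an L position)
n=14: W (go to 12, an L position)
n=15: W (go to 11, an L position)
n=16: W (go to 12, an L position)
n=17: L (options 15(W), 13(W), 10(W), 9(W) are all W)
n=18: W (go to 11, an L position)
n=19: W (go to 17, an L position)
n=20: W (go to 12, an L position)
n=21: W (go to 17, an L position)
n=22: L (options 20(W), 18(W), 15(W), 14(W) are all W)
n=23: L (options 21(W), 19(W), 16(W), 15(W) are all W)
n=24: W (go to 22, an L position)
n=25: W (go to 23, an L position)
n=26: W (go to 22, an L position)
n=27: W (go to 23, an L position)
n=28: L (options 26(W), 24(W), 21(W), 20(W) are all W)

28: L, 18: W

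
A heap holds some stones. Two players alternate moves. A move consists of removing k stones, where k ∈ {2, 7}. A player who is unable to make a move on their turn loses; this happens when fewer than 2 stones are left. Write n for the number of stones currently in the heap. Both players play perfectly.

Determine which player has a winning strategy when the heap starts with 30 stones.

Positions with no move are L. A position that does have a move is losing for the player to move precisely when every available move leads to a winning position for the opponent. Fill in the labels:
n=0: no move → L
n=1: no move → L
n=2: reaches L-position 0 → W
n=3: reaches L-position 1 → W
n=4: only reaches 2(W), which is W → L
n=5: only reaches 3(W), which is W → L
n=6: reaches L-position 4 → W
n=7: reaches L-position 5 → W
n=8: reaches L-position 1 → W
n=9: only reaches 7(W), 2(W), all W → L
n=10: only reaches 8(W), 3(W), all W → L
n=11: reaches L-position 9 → W
n=12: reaches L-position 10 → W
n=13: only reaches 11(W), 6(W), all W → L
n=14: only reaches 12(W), 7(W), all W → L
n=15: reaches L-position 13 → W
n=16: reaches L-position 14 → W
n=17: reaches L-position 10 → W
n=18: only reaches 16(W), 11(W), all W → L
n=19: only reaches 17(W), 12(W), all W → L
n=20: reaches L-position 18 → W
n=21: reaches L-position 19 → W
n=22: only reaches 20(W), 15(W), all W → L
n=23: only reaches 21(W), 16(W), all W → L
n=24: reaches L-position 22 → W
n=25: reaches L-position 23 → W
n=26: reaches L-position 19 → W
n=27: only reaches 25(W), 20(W), all W → L
n=28: only reaches 26(W), 21(W), all W → L
n=29: reaches L-position 27 → W
n=30: reaches L-position 28 → W
From 30 the player to move can remove 2, leaving 28, reaching an L position.

The first player wins.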